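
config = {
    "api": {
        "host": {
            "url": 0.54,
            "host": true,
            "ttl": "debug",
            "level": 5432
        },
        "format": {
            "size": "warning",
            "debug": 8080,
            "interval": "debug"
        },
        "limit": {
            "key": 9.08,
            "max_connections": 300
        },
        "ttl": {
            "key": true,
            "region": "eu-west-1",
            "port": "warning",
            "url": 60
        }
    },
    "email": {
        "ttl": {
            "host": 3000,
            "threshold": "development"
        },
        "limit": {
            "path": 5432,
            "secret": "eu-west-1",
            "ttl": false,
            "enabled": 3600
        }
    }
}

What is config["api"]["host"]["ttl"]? "debug"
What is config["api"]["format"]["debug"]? 8080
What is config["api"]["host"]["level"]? 5432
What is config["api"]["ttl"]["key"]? True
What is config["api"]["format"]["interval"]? "debug"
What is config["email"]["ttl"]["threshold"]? "development"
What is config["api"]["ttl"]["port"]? "warning"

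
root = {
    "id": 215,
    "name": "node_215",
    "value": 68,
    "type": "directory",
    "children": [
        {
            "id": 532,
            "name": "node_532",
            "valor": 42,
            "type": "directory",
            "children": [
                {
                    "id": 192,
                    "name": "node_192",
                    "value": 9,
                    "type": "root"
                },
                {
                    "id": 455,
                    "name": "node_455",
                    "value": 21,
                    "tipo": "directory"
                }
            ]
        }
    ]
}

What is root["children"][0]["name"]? "node_532"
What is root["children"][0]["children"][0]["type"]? "root"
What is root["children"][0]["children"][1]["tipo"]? "directory"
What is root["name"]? "node_215"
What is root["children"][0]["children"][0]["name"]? "node_192"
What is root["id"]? 215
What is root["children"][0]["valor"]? 42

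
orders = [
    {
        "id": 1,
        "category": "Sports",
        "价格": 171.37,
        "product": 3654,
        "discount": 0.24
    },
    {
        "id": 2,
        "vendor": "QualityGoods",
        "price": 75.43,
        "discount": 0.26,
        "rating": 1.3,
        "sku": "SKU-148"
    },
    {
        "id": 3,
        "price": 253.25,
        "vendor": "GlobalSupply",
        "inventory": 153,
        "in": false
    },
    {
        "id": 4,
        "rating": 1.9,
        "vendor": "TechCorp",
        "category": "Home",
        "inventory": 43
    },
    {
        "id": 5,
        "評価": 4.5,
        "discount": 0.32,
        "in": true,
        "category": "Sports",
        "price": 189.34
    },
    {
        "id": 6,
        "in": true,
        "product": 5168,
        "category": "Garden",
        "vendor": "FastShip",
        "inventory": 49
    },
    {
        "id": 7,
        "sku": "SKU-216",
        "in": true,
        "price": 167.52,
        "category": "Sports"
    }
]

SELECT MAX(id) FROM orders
7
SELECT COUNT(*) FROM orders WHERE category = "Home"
1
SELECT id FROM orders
[1, 2, 3, 4, 5, 6, 7]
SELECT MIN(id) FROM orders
1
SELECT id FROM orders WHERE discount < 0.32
[1, 2]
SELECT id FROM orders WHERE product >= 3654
[1, 6]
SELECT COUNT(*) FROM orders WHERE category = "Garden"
1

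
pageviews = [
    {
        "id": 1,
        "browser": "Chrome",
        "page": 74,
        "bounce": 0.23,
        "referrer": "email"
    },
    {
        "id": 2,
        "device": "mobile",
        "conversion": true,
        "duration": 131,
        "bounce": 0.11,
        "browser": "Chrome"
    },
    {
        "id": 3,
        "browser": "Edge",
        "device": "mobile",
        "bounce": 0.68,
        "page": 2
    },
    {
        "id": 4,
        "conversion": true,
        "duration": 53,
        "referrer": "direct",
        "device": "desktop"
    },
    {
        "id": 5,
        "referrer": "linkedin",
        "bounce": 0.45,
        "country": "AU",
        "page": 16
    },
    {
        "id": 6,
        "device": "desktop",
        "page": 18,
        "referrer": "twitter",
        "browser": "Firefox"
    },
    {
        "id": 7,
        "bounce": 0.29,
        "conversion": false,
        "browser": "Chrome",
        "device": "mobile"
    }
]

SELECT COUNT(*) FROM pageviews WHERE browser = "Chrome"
3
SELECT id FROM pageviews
[1, 2, 3, 4, 5, 6, 7]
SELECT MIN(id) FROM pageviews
1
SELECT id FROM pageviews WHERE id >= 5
[5, 6, 7]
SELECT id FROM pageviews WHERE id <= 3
[1, 2, 3]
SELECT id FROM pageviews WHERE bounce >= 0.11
[1, 2, 3, 5, 7]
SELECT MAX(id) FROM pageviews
7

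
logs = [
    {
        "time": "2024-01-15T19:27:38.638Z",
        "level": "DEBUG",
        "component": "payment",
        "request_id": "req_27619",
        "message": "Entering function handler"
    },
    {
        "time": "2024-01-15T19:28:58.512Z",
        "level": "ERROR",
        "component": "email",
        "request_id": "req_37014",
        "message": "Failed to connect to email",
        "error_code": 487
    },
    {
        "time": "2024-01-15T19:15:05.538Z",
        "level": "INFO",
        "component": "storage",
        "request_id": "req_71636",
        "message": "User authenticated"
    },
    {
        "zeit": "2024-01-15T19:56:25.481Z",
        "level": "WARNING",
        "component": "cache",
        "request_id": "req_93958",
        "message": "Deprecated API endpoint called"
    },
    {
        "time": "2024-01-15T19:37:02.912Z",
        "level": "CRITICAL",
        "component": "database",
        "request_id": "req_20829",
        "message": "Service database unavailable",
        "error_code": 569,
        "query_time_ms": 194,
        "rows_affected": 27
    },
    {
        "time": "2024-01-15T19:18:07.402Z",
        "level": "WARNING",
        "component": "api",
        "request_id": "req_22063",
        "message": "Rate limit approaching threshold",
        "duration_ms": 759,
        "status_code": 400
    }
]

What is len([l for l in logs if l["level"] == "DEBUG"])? 1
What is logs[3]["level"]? "WARNING"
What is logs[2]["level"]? "INFO"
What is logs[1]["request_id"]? "req_37014"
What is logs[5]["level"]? "WARNING"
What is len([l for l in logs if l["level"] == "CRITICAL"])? 1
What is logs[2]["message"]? "User authenticated"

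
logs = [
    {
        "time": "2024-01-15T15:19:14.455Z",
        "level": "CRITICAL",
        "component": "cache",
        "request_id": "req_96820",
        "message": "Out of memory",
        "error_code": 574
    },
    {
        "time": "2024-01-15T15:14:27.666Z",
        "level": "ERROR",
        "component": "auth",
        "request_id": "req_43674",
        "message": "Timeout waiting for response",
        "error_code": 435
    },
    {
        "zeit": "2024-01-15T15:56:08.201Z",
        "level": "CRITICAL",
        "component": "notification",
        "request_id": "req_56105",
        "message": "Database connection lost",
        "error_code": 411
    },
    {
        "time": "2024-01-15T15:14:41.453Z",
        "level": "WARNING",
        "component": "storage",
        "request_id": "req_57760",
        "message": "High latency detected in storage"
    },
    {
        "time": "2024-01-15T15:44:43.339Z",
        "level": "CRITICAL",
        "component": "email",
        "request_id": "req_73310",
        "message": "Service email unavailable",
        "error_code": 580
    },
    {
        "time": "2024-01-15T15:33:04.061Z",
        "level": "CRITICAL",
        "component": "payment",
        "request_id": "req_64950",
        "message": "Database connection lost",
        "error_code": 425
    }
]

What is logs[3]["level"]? "WARNING"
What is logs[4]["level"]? "CRITICAL"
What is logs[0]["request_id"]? "req_96820"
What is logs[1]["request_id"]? "req_43674"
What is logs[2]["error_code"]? 411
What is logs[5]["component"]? "payment"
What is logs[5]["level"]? "CRITICAL"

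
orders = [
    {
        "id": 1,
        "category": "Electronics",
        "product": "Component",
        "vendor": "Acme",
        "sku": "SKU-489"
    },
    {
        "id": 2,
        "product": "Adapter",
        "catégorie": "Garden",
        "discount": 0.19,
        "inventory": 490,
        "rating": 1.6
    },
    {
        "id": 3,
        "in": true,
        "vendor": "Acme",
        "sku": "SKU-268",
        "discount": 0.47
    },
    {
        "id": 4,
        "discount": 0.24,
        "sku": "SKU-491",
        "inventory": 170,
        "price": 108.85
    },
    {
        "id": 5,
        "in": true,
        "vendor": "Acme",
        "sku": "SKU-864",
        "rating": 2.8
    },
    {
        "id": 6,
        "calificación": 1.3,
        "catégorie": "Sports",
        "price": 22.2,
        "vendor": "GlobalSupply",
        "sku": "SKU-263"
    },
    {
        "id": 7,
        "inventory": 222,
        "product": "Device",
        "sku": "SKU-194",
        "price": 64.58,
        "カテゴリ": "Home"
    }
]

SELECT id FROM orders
[1, 2, 3, 4, 5, 6, 7]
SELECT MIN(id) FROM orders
1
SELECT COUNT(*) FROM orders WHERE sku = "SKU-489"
1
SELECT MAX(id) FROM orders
7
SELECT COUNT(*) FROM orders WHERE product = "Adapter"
1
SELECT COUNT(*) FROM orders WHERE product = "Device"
1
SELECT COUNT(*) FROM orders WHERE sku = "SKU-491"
1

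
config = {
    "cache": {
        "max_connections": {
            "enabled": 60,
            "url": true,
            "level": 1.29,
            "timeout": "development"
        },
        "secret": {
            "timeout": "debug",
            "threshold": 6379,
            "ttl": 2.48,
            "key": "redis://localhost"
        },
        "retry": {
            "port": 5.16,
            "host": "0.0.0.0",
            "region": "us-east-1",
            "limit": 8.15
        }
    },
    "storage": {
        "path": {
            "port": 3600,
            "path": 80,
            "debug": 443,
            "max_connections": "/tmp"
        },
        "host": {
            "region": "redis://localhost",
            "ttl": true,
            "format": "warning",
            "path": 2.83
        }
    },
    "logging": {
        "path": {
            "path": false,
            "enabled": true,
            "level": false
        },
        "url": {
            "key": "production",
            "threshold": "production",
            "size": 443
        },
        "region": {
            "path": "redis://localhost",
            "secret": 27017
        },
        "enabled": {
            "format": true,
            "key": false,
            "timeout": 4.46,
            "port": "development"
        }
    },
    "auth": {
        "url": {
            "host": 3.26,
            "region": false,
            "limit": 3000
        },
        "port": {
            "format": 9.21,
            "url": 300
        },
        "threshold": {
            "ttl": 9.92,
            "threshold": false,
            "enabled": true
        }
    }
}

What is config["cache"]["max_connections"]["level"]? 1.29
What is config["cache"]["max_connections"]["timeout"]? "development"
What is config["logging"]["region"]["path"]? "redis://localhost"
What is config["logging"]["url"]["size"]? 443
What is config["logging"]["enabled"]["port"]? "development"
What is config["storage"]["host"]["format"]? "warning"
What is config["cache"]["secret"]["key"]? "redis://localhost"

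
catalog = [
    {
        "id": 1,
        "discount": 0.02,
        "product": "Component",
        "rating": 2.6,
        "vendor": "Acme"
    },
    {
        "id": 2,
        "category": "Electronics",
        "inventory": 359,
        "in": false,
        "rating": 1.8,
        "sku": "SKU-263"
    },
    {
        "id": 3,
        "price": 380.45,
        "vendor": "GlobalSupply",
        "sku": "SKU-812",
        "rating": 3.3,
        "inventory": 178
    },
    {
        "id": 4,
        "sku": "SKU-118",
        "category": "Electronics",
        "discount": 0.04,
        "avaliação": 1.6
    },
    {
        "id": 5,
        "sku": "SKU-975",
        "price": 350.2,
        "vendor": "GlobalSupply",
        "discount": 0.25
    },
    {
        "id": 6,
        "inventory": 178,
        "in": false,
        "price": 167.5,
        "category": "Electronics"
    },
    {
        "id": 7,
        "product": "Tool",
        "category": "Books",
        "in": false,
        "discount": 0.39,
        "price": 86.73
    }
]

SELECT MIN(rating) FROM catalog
1.8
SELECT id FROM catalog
[1, 2, 3, 4, 5, 6, 7]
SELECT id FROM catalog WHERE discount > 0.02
[4, 5, 7]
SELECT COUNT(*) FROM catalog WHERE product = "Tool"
1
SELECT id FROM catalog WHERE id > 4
[5, 6, 7]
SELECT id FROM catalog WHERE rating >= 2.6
[1, 3]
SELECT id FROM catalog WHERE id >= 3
[3, 4, 5, 6, 7]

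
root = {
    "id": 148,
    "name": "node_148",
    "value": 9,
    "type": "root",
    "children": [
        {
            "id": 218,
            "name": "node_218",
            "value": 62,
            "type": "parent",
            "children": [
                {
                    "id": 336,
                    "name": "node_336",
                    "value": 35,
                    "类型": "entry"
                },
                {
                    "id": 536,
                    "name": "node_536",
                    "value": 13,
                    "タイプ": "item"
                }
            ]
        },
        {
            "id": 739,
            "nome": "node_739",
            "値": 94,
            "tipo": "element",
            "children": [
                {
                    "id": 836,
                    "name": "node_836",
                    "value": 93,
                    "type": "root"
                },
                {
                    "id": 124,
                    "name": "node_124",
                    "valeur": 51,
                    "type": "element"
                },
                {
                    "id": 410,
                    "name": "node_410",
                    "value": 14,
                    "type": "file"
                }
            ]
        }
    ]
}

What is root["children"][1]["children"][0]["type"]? "root"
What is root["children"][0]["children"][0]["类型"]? "entry"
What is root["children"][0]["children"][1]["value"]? 13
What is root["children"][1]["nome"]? "node_739"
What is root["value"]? 9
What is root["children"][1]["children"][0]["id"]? 836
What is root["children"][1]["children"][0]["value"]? 93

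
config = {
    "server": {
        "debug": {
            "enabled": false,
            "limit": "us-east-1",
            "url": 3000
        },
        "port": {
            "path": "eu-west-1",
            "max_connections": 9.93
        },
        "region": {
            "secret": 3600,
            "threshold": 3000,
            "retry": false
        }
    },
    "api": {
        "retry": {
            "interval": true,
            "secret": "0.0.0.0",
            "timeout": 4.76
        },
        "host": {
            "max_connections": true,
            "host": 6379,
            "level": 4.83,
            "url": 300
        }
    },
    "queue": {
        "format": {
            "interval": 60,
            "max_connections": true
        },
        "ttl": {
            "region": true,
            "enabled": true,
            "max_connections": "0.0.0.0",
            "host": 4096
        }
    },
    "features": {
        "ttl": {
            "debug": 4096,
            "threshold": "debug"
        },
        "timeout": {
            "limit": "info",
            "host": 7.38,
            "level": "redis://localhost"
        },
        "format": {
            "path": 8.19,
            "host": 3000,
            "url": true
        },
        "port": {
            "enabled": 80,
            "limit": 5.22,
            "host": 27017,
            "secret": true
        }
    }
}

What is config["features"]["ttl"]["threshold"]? "debug"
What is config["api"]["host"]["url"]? 300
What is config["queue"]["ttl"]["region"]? True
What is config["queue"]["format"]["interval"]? 60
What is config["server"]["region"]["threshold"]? 3000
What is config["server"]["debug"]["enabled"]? False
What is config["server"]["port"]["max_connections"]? 9.93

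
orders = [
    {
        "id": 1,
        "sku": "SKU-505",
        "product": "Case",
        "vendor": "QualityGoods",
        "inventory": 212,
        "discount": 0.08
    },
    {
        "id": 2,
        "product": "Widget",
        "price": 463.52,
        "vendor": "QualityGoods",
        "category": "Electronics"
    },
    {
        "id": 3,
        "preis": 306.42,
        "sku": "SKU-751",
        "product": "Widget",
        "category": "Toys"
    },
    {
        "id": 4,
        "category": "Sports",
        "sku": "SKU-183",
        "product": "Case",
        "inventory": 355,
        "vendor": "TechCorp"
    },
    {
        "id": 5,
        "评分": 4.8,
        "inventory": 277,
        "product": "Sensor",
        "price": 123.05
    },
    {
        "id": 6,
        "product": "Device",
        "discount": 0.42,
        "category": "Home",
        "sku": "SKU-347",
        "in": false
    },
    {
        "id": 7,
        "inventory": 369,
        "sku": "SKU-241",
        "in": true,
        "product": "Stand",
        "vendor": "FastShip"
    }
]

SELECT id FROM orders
[1, 2, 3, 4, 5, 6, 7]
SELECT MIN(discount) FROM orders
0.08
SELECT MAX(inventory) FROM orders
369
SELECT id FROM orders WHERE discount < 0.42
[1]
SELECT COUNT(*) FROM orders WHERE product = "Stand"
1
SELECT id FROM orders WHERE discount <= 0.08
[1]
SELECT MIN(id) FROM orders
1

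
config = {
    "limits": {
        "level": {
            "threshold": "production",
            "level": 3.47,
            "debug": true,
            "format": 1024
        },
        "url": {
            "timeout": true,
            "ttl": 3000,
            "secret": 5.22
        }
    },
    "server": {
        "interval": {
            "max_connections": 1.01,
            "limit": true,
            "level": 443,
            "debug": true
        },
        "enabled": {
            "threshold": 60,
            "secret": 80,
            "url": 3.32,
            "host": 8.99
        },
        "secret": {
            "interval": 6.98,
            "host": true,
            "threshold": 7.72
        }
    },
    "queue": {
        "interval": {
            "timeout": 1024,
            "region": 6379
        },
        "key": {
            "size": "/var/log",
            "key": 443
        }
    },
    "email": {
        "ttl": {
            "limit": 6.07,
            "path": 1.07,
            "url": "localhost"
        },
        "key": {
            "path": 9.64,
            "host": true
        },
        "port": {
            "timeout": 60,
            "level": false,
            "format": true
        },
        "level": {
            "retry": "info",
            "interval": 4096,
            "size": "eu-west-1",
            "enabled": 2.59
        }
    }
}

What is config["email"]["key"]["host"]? True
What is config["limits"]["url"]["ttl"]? 3000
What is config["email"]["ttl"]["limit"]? 6.07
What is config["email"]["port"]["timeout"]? 60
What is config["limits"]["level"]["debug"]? True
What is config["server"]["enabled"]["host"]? 8.99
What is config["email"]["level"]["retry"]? "info"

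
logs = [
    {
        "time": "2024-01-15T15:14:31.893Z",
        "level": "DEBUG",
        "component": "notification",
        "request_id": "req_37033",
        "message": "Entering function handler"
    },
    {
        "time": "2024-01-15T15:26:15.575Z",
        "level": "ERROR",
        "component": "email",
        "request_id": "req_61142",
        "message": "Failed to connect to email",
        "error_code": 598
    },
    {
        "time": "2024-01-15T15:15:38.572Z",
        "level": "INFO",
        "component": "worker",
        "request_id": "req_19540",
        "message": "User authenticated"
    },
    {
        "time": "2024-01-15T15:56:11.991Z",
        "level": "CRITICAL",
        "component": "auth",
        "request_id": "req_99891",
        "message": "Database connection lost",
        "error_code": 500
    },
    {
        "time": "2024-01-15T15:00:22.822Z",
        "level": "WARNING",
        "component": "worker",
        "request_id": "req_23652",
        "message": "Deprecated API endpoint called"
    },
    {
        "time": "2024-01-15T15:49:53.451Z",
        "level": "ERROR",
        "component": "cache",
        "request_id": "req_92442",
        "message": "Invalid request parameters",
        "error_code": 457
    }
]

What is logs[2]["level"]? "INFO"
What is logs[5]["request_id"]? "req_92442"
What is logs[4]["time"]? "2024-01-15T15:00:22.822Z"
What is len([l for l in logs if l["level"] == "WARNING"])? 1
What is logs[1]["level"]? "ERROR"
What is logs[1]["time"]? "2024-01-15T15:26:15.575Z"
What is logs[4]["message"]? "Deprecated API endpoint called"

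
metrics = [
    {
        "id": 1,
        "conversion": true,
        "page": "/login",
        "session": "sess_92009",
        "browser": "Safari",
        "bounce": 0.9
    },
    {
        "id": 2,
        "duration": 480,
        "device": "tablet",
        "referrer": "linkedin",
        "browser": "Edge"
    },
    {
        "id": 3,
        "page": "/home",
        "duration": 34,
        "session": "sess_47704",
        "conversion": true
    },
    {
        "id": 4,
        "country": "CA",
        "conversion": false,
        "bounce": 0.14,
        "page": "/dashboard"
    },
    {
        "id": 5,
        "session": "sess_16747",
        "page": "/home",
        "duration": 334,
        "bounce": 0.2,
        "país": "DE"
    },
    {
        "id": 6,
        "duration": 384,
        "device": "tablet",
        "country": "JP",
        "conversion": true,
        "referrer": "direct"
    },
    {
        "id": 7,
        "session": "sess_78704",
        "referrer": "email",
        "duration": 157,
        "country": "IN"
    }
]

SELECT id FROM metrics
[1, 2, 3, 4, 5, 6, 7]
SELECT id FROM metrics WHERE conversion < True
[4]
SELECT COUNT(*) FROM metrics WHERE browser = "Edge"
1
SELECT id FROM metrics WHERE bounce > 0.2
[1]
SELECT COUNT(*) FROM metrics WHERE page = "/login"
1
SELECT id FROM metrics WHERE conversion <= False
[4]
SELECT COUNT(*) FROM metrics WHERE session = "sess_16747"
1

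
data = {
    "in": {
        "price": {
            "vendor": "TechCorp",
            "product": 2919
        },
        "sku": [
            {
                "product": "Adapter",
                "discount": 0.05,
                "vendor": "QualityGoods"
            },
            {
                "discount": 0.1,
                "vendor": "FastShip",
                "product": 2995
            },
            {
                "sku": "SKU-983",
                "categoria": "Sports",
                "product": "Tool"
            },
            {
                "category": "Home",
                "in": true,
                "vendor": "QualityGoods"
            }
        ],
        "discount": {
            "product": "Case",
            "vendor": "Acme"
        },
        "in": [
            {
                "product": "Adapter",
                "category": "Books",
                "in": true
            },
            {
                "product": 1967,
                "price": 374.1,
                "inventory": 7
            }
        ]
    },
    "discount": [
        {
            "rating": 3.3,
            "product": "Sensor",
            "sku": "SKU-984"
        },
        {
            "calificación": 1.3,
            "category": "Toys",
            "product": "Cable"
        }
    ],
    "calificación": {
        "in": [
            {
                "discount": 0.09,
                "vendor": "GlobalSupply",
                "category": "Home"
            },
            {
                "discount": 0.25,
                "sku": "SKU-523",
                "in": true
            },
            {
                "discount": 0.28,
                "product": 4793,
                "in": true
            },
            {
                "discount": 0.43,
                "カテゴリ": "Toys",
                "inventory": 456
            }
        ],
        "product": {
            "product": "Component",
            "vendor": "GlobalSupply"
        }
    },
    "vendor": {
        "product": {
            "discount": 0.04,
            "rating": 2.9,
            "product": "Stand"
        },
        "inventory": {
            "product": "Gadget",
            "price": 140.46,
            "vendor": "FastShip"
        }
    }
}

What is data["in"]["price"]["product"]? 2919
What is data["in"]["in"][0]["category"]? "Books"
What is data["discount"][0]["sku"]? "SKU-984"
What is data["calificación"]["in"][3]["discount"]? 0.43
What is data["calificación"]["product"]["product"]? "Component"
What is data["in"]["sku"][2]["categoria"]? "Sports"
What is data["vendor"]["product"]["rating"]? 2.9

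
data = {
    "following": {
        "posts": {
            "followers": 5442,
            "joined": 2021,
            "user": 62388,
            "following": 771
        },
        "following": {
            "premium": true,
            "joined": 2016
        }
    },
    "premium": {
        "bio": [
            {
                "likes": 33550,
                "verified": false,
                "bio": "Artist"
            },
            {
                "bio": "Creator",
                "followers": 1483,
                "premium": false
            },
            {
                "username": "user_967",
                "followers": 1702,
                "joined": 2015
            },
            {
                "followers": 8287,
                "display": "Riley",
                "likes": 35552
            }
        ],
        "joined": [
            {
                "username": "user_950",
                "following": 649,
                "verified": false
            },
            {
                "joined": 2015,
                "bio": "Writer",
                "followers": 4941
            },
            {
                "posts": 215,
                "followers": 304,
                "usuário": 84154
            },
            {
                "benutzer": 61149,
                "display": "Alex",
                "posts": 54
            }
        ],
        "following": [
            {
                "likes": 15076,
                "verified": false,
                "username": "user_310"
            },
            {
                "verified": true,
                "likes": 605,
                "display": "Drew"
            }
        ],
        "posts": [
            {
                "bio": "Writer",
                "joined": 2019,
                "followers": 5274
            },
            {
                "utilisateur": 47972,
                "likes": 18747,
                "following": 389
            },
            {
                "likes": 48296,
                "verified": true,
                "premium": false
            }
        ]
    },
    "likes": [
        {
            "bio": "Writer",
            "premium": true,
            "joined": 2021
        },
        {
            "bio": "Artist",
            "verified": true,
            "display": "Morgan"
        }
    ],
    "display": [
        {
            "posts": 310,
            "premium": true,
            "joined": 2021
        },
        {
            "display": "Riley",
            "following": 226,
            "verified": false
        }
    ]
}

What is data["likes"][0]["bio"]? "Writer"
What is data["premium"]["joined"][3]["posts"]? 54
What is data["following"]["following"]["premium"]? True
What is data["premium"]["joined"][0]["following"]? 649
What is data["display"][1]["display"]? "Riley"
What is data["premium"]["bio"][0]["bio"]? "Artist"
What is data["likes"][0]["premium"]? True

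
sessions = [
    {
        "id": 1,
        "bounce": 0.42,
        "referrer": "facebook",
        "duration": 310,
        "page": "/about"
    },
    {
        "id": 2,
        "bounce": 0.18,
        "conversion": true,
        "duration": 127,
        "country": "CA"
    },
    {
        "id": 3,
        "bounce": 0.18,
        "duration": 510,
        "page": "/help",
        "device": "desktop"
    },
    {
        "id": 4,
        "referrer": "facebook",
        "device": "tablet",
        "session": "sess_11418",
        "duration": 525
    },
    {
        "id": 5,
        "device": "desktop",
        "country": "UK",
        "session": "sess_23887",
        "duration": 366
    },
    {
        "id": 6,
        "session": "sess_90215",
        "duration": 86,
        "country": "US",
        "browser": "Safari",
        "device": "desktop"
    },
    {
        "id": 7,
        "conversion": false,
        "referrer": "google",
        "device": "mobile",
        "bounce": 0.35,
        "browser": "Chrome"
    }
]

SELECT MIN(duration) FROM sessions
86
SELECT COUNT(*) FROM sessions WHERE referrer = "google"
1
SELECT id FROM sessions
[1, 2, 3, 4, 5, 6, 7]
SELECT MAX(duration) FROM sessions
525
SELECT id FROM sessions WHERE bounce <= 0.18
[2, 3]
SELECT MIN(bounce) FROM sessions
0.18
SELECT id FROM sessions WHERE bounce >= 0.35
[1, 7]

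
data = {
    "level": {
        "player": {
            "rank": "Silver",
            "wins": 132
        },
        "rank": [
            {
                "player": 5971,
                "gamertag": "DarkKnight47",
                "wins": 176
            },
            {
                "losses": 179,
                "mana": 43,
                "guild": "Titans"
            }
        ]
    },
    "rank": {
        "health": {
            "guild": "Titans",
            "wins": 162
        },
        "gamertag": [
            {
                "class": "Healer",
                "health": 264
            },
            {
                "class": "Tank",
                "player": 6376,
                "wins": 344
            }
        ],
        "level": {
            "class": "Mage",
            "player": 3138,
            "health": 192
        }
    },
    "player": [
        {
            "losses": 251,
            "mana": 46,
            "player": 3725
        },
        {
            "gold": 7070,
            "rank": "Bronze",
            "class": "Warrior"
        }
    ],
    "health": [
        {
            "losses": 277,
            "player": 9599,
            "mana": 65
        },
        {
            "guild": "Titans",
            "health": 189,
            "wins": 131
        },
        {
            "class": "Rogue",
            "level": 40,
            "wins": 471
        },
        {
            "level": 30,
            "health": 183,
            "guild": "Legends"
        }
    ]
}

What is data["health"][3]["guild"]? "Legends"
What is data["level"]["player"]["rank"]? "Silver"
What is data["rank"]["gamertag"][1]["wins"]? 344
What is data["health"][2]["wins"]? 471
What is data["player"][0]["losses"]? 251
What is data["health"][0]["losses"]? 277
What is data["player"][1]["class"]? "Warrior"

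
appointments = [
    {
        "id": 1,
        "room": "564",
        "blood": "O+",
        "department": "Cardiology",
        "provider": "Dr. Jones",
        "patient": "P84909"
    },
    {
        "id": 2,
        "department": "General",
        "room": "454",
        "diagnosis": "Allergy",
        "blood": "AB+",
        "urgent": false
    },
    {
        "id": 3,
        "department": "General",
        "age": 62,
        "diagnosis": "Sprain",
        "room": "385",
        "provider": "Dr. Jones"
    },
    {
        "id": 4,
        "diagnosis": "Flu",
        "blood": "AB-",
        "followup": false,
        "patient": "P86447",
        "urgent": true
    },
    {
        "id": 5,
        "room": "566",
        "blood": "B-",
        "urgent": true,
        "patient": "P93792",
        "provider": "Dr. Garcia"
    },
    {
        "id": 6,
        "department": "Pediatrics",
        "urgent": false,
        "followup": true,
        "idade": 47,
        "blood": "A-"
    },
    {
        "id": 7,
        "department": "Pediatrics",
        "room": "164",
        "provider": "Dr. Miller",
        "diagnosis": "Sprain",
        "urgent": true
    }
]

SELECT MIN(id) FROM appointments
1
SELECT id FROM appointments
[1, 2, 3, 4, 5, 6, 7]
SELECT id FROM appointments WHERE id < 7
[1, 2, 3, 4, 5, 6]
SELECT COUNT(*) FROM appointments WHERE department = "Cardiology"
1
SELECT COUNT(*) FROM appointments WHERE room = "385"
1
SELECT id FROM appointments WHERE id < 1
[]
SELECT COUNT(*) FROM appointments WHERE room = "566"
1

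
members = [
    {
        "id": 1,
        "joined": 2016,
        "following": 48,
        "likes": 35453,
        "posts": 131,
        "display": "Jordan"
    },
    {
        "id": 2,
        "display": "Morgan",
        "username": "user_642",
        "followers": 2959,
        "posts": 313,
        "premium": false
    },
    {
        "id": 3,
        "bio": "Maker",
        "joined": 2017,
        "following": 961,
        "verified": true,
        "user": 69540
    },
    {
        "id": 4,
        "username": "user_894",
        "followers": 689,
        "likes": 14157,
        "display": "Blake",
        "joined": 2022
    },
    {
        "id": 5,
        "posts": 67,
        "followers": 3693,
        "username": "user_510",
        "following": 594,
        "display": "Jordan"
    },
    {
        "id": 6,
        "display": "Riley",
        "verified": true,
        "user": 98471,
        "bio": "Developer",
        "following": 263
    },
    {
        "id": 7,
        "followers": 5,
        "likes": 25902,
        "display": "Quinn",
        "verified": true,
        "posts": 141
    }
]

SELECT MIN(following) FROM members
48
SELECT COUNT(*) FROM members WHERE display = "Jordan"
2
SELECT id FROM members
[1, 2, 3, 4, 5, 6, 7]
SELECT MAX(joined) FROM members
2022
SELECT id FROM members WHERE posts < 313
[1, 5, 7]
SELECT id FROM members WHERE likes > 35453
[]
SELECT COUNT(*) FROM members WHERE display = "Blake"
1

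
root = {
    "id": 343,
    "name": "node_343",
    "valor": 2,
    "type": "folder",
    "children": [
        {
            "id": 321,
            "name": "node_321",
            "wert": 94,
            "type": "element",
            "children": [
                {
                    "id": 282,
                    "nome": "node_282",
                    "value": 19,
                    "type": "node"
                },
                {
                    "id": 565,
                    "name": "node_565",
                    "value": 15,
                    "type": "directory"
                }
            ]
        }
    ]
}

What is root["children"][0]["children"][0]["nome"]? "node_282"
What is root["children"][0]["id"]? 321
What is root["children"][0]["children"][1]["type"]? "directory"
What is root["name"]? "node_343"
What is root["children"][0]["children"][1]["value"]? 15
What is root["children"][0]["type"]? "element"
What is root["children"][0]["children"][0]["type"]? "node"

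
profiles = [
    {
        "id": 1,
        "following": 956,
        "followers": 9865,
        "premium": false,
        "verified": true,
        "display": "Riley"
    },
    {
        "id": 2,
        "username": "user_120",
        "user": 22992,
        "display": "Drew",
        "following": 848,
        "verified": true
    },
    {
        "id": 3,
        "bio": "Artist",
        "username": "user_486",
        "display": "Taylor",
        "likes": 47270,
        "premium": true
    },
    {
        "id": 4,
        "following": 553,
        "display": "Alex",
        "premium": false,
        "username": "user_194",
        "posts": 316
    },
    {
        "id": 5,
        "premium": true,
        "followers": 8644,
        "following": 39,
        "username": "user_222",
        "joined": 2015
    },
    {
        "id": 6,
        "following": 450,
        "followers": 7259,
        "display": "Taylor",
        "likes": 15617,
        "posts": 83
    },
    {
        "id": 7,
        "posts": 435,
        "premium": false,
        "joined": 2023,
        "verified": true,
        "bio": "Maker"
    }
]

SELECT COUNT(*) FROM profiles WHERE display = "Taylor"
2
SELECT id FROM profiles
[1, 2, 3, 4, 5, 6, 7]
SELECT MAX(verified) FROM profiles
True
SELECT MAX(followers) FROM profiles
9865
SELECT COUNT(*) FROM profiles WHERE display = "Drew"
1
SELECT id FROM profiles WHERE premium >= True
[3, 5]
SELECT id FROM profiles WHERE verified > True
[]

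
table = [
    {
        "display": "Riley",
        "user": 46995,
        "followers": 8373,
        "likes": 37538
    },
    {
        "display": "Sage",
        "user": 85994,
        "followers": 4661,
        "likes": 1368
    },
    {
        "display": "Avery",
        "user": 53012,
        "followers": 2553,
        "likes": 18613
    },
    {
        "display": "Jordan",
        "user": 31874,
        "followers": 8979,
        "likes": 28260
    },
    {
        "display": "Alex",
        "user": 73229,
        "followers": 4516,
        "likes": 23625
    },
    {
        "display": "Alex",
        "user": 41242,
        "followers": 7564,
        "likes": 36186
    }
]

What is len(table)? 6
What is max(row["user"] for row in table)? 85994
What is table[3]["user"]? 31874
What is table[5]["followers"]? 7564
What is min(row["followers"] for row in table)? 2553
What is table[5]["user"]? 41242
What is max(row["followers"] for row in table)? 8979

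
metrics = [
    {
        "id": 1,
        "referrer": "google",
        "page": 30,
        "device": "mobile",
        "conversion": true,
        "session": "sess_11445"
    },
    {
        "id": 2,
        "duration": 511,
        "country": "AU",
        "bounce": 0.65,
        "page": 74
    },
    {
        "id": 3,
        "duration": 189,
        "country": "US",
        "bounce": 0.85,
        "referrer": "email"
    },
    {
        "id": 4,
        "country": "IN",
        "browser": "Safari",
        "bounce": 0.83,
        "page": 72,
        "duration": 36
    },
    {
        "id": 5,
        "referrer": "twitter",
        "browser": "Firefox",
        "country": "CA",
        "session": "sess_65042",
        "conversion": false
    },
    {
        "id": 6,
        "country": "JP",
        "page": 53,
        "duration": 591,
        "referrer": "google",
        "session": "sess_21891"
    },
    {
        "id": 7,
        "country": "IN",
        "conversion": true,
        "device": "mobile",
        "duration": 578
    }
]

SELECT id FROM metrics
[1, 2, 3, 4, 5, 6, 7]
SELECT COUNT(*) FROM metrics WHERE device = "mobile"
2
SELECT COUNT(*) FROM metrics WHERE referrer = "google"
2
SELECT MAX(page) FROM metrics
74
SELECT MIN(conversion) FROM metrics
False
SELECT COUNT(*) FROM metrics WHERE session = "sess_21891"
1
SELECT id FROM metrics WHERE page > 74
[]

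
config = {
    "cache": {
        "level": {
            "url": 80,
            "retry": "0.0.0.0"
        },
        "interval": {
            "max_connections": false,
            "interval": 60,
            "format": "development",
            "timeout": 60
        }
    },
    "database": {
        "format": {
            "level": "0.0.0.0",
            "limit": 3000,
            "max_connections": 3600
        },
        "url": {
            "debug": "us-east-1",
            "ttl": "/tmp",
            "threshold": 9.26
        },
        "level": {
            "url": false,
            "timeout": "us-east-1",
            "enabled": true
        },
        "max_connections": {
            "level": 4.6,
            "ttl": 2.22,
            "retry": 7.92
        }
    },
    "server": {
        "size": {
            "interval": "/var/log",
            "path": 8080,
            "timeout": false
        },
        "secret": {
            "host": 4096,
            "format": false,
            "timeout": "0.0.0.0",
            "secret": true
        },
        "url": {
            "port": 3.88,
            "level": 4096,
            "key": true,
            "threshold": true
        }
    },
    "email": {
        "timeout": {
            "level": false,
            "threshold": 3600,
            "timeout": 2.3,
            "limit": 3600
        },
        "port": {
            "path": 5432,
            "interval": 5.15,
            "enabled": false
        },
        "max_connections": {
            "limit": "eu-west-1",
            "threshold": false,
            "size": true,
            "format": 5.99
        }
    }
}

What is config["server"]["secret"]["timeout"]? "0.0.0.0"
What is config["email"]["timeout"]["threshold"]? 3600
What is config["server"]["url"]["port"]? 3.88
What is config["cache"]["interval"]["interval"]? 60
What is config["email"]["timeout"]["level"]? False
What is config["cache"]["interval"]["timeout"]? 60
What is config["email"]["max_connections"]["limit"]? "eu-west-1"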